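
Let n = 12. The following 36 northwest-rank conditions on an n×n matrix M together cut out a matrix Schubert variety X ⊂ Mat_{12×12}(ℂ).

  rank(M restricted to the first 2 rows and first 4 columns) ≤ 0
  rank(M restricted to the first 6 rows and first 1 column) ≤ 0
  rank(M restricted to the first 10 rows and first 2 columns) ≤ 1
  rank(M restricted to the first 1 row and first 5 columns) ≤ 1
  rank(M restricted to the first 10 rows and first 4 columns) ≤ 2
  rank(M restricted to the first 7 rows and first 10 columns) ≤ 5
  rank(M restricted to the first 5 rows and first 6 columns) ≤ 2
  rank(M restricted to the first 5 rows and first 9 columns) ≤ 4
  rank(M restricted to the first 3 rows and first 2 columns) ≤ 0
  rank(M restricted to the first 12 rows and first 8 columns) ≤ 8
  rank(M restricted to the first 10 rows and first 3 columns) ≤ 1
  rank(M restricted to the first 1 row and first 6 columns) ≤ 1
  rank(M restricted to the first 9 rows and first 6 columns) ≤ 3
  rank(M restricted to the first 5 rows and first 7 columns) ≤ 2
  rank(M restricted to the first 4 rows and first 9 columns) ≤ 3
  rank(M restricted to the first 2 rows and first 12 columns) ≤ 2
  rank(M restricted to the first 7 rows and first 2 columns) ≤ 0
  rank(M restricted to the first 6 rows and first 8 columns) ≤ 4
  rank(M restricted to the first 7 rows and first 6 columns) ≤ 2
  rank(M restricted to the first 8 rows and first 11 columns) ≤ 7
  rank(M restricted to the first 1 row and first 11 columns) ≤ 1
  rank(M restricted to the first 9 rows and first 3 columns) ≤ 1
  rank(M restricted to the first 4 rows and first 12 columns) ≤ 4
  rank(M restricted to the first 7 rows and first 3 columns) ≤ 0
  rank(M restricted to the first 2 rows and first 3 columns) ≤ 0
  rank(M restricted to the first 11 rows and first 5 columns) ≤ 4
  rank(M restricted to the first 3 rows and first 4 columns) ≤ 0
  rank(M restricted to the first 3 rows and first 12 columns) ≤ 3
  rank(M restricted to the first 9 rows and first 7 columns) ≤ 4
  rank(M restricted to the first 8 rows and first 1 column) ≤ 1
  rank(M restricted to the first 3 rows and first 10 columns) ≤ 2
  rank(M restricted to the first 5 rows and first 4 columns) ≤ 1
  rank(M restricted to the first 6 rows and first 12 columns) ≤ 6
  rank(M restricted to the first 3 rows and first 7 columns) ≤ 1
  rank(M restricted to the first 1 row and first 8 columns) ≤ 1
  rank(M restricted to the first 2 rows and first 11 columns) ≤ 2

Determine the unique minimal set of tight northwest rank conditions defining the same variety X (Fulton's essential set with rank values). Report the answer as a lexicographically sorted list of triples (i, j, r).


Rank table r_w(12×12) implied by the 36 constraints:

  0  0  0  0  1  1  1  1  1  1  1  1
  0  0  0  0  1  1  1  2  2  2  2  2
  0  0  0  0  1  1  1  2  2  2  3  3
  0  0  0  1  2  2  2  3  3  3  4  4
  0  0  0  1  2  2  2  3  4  4  5  5
  0  0  0  1  2  2  3  4  5  5  6  6
  0  0  0  1  2  2  3  4  5  5  6  7
  1  1  1  2  3  3  4  5  6  6  7  8
  1  1  1  2  3  3  4  5  6  7  8  9
  1  1  1  2  3  4  5  6  7  8  9  10
  1  2  2  3  4  5  6  7  8  9  10  11
  1  2  3  4  5  6  7  8  9  10  11  12

second differences of R give the permutation w = (5, 8, 11, 4, 9, 7, 12, 1, 10, 6, 2, 3).

|D(w)|=40, |Ess(w)|=9:

[(3, 4, 0), (3, 7, 1), (3, 10, 2), (5, 7, 2), (7, 3, 0), (7, 6, 2), (7, 10, 5), (9, 6, 3), (10, 3, 1)]


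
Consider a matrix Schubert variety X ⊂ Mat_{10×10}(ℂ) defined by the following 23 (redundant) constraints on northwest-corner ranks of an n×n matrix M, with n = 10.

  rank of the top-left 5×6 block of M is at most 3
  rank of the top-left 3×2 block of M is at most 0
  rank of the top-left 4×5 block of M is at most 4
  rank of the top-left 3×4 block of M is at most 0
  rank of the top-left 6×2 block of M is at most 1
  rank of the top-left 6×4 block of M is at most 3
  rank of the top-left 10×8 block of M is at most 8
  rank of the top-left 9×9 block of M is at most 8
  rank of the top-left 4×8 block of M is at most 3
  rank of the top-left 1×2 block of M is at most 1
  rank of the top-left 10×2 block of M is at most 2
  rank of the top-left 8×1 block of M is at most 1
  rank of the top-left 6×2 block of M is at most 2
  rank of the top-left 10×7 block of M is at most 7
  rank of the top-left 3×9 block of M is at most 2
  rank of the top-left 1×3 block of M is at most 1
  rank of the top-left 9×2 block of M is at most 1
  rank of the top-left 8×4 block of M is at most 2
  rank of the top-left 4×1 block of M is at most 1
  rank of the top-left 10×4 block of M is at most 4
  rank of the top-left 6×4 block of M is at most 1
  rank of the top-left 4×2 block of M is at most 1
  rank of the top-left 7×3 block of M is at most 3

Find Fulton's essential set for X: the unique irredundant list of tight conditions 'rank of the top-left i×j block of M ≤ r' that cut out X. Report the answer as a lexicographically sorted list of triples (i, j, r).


Rank table r_w(10×10) implied by the 23 constraints:

  R[1]: 0  0  0  0  1  1  1  1  1  1
  R[2]: 0  0  0  0  1  2  2  2  2  2
  R[3]: 0  0  0  0  1  2  2  2  2  3
  R[4]: 1  1  1  1  2  3  3  3  3  4
  R[5]: 1  1  1  1  2  3  4  4  4  5
  R[6]: 1  1  1  1  2  3  4  5  5  6
  R[7]: 1  1  2  2  3  4  5  6  6  7
  R[8]: 1  1  2  2  3  4  5  6  7  8
  R[9]: 1  1  2  3  4  5  6  7  8  9
  R[10]: 1  2  3  4  5  6  7  8  9  10

second differences of R give the permutation w = (5, 6, 10, 1, 7, 8, 3, 9, 4, 2).

|D(w)|=25, |Ess(w)|=5:

[(3, 4, 0), (3, 9, 2), (6, 4, 1), (8, 4, 2), (9, 2, 1)]


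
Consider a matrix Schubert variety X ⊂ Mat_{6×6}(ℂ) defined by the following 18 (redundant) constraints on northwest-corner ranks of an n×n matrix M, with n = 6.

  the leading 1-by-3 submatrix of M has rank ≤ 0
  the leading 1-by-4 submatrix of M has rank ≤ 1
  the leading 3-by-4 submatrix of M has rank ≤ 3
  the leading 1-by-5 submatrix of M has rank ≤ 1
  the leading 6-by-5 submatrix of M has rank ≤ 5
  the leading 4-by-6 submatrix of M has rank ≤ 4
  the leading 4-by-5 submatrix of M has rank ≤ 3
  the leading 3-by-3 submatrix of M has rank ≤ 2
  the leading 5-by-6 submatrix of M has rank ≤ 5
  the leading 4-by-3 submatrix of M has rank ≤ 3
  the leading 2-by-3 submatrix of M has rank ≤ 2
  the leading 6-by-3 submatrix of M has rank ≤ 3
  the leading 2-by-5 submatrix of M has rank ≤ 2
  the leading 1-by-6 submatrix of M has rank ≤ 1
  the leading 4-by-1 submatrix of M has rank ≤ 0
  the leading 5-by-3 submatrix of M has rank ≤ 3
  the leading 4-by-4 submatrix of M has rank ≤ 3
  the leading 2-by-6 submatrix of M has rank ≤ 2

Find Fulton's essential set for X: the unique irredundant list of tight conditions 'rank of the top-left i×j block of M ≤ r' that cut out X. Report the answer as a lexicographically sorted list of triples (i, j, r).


Propagating the 18 rank bounds to every northwest block:

  i=1: 0  0  0  1  1  1
  i=2: 0  1  1  2  2  2
  i=3: 0  1  2  3  3  3
  i=4: 0  1  2  3  3  4
  i=5: 1  2  3  4  4  5
  i=6: 1  2  3  4  5  6

second differences of R give the permutation w = (4, 2, 3, 6, 1, 5).

|D(w)|=7, |Ess(w)|=3:

[(1, 3, 0), (4, 1, 0), (4, 5, 3)]


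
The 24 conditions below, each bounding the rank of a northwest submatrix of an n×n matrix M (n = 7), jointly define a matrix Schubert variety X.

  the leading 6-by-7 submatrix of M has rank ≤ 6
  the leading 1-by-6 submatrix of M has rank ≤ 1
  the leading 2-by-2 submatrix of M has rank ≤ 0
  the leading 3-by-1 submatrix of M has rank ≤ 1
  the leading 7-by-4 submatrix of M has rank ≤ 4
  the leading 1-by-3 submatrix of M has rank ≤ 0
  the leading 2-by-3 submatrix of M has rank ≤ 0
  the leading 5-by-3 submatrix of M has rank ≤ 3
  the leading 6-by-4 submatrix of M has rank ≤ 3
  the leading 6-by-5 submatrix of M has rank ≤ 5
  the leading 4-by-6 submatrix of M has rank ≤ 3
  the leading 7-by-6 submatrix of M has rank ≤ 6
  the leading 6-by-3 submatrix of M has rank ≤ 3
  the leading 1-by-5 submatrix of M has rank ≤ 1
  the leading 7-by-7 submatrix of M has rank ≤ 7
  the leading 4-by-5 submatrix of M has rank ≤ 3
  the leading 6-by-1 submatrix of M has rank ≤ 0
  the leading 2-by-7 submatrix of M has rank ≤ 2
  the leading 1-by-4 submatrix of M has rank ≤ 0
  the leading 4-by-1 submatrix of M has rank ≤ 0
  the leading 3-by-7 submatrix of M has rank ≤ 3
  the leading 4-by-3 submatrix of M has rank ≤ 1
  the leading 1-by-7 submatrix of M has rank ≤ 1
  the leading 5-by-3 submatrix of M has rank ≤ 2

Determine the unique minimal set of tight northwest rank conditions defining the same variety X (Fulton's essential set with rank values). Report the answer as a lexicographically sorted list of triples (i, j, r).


The tightest implied rank at each (i,j), from the 24 conditions:

  row 1: 0 0 0 0 1 1 1
  row 2: 0 0 0 1 2 2 2
  row 3: 0 1 1 2 3 3 3
  row 4: 0 1 1 2 3 3 4
  row 5: 0 1 2 3 4 4 5
  row 6: 0 1 2 3 4 5 6
  row 7: 1 2 3 4 5 6 7

reading off 1-entries of Δ²R: w = (5, 4, 2, 7, 3, 6, 1).

5 SE-corners of the 13-cell Rothe diagram give Ess(w):

[(1, 4, 0), (2, 3, 0), (4, 3, 1), (4, 6, 3), (6, 1, 0)]


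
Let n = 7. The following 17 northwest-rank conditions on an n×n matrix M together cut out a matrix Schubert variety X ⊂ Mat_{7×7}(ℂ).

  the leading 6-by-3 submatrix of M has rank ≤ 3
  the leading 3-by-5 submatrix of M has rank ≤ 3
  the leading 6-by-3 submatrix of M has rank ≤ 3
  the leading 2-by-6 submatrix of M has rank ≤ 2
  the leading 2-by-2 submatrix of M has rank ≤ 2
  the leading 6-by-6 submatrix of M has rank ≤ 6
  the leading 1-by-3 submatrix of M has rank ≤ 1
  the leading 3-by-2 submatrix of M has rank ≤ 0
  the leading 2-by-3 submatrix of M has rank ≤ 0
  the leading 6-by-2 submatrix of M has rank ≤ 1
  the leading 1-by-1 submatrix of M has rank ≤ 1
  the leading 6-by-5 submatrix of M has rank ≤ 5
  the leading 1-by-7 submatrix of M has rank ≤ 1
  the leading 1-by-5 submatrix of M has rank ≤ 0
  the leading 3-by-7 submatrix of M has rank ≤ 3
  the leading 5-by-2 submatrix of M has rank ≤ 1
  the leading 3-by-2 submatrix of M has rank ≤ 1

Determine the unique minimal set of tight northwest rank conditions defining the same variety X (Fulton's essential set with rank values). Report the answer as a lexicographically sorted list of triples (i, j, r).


The tightest implied rank at each (i,j), from the 17 conditions:

  R[1]: 0 0 0 0 0 1 1
  R[2]: 0 0 0 1 1 2 2
  R[3]: 0 0 1 2 2 3 3
  R[4]: 1 1 2 3 3 4 4
  R[5]: 1 1 2 3 4 5 5
  R[6]: 1 1 2 3 4 5 6
  R[7]: 1 2 3 4 5 6 7

giving w = (6, 4, 3, 1, 5, 7, 2) via Δ²R.

Rothe diagram D(w) (12 cells), 4 SE-corners (essential conditions):

[(1, 5, 0), (2, 3, 0), (3, 2, 0), (6, 2, 1)]


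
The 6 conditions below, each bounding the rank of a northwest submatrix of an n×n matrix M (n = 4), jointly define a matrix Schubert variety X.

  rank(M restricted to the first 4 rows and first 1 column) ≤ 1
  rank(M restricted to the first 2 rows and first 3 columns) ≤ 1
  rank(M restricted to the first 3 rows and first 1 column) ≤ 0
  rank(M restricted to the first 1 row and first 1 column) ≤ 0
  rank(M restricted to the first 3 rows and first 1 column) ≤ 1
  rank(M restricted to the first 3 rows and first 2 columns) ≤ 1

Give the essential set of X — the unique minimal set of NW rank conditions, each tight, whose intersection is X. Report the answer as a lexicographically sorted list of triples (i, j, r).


Propagating the 6 rank bounds to every northwest block:

  row 1: 0  1  1  1
  row 2: 0  1  1  2
  row 3: 0  1  2  3
  row 4: 1  2  3  4

the unique w with this rank table is (2, 4, 3, 1).

2 SE-corners of the 4-cell Rothe diagram give Ess(w):

[(2, 3, 1), (3, 1, 0)]


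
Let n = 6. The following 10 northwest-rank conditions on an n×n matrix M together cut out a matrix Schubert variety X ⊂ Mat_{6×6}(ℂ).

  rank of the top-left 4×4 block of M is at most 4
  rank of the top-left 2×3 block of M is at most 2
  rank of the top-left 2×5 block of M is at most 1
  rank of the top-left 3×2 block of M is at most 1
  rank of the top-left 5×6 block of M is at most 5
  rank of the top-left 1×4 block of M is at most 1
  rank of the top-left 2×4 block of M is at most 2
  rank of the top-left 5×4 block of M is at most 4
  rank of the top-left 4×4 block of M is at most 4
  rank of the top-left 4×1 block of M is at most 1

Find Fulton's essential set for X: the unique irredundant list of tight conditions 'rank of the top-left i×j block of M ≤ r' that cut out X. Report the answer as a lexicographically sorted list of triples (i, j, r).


Recovering R(i,j) via the rank-extension bound from the 10 conditions:

  R[1]: 1 | 1 | 1 | 1 | 1 | 1
  R[2]: 1 | 1 | 1 | 1 | 1 | 2
  R[3]: 1 | 1 | 2 | 2 | 2 | 3
  R[4]: 1 | 2 | 3 | 3 | 3 | 4
  R[5]: 1 | 2 | 3 | 4 | 4 | 5
  R[6]: 1 | 2 | 3 | 4 | 5 | 6

second differences of R give the permutation w = (1, 6, 3, 2, 4, 5).

|D(w)|=5, |Ess(w)|=2:

[(2, 5, 1), (3, 2, 1)]


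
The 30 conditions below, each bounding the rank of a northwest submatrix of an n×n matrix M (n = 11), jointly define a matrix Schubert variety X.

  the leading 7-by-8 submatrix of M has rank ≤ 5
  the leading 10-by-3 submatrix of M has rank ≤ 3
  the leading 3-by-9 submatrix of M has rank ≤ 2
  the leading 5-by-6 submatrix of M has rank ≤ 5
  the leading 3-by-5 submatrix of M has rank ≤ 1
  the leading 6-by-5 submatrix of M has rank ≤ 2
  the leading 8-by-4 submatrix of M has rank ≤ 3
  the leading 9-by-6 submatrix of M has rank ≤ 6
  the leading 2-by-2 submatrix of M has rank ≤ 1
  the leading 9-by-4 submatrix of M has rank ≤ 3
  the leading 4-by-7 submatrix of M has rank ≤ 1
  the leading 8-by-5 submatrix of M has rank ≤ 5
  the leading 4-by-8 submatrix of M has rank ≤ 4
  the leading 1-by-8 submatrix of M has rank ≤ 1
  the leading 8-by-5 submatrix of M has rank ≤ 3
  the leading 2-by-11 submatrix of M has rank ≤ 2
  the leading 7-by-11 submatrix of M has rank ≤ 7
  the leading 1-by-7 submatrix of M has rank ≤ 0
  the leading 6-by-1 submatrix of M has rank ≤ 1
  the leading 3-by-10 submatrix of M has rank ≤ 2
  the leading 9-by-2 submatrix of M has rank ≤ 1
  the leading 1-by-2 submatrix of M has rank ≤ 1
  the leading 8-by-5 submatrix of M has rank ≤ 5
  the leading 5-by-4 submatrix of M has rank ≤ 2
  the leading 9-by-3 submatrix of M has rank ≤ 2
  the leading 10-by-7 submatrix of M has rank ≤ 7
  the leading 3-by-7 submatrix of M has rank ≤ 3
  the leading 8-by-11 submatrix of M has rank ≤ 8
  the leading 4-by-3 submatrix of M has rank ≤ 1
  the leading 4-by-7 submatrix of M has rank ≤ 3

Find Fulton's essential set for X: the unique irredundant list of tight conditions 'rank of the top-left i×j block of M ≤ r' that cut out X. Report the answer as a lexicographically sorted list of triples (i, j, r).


Propagating the 30 rank bounds to every northwest block:

  i=1: 0 0 0 0 0 0 0 1 1 1 1
  i=2: 1 1 1 1 1 1 1 2 2 2 2
  i=3: 1 1 1 1 1 1 1 2 2 2 3
  i=4: 1 1 1 1 1 1 1 2 3 3 4
  i=5: 1 1 2 2 2 2 2 3 4 4 5
  i=6: 1 1 2 2 2 3 3 4 5 5 6
  i=7: 1 1 2 3 3 4 4 5 6 6 7
  i=8: 1 1 2 3 3 4 5 6 7 7 8
  i=9: 1 1 2 3 4 5 6 7 8 8 9
  i=10: 1 2 3 4 5 6 7 8 9 9 10
  i=11: 1 2 3 4 5 6 7 8 9 10 11

giving w = (8, 1, 11, 9, 3, 6, 4, 7, 5, 2, 10) via Δ²R.

D(w) has 29 cells with 6 SE-corners; essential set:

[(1, 7, 0), (3, 10, 2), (4, 7, 1), (6, 5, 2), (8, 5, 3), (9, 2, 1)]


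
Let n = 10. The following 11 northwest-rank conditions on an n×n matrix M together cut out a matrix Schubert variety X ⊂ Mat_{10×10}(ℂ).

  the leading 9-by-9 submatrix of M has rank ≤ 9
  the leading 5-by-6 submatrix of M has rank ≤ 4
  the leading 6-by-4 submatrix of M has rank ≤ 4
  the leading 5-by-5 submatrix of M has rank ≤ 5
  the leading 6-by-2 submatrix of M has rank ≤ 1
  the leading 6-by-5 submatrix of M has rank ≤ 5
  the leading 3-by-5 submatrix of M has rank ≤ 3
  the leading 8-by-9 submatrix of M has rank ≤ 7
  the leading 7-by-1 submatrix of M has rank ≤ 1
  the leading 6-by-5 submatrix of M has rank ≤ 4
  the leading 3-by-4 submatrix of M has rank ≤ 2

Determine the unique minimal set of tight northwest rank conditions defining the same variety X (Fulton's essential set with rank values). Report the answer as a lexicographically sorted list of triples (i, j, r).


Propagating the 11 rank bounds to every northwest block:

  i=1: 1 1 1 1 1 1 1 1 1 1
  i=2: 1 1 2 2 2 2 2 2 2 2
  i=3: 1 1 2 2 3 3 3 3 3 3
  i=4: 1 1 2 3 4 4 4 4 4 4
  i=5: 1 1 2 3 4 4 5 5 5 5
  i=6: 1 1 2 3 4 5 6 6 6 6
  i=7: 1 2 3 4 5 6 7 7 7 7
  i=8: 1 2 3 4 5 6 7 7 7 8
  i=9: 1 2 3 4 5 6 7 8 8 9
  i=10: 1 2 3 4 5 6 7 8 9 10

hence w(1..10) = (1, 3, 5, 4, 7, 6, 2, 10, 8, 9).

Fulton essential set (4 of the 9 Rothe cells):

[(3, 4, 2), (5, 6, 4), (6, 2, 1), (8, 9, 7)]


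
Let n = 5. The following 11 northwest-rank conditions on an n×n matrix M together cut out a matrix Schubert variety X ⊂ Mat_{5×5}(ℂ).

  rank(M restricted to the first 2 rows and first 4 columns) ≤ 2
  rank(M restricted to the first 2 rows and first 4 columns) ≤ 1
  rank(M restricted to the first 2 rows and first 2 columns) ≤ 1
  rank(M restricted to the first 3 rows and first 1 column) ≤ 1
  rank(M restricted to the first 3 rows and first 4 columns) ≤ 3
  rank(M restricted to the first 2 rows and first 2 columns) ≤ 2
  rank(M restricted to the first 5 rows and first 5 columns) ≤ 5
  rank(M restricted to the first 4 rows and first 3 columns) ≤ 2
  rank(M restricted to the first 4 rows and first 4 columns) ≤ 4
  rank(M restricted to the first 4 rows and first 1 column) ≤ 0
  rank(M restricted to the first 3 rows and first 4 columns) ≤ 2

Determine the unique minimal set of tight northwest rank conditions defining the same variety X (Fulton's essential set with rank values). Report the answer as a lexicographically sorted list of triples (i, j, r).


Computing R[i][j] = min implied NW-rank bound (n=5, 11 conditions):

  row 1: 0 1 1 1 1
  row 2: 0 1 1 1 2
  row 3: 0 1 2 2 3
  row 4: 0 1 2 3 4
  row 5: 1 2 3 4 5

giving w = (2, 5, 3, 4, 1) via Δ²R.

D(w) has 6 cells with 2 SE-corners; essential set:

[(2, 4, 1), (4, 1, 0)]


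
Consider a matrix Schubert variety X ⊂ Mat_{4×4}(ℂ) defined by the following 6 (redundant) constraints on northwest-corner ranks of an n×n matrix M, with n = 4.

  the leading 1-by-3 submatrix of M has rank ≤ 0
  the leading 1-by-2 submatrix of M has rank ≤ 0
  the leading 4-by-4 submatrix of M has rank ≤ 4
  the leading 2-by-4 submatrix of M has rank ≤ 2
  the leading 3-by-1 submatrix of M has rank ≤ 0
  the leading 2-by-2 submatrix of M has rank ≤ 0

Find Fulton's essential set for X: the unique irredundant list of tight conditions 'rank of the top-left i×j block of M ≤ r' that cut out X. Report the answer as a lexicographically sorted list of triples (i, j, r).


Propagating the 6 rank bounds to every northwest block:

  0, 0, 0, 1
  0, 0, 1, 2
  0, 1, 2, 3
  1, 2, 3, 4

the unique w with this rank table is (4, 3, 2, 1).

D(w) has 6 cells with 3 SE-corners; essential set:

[(1, 3, 0), (2, 2, 0), (3, 1, 0)]


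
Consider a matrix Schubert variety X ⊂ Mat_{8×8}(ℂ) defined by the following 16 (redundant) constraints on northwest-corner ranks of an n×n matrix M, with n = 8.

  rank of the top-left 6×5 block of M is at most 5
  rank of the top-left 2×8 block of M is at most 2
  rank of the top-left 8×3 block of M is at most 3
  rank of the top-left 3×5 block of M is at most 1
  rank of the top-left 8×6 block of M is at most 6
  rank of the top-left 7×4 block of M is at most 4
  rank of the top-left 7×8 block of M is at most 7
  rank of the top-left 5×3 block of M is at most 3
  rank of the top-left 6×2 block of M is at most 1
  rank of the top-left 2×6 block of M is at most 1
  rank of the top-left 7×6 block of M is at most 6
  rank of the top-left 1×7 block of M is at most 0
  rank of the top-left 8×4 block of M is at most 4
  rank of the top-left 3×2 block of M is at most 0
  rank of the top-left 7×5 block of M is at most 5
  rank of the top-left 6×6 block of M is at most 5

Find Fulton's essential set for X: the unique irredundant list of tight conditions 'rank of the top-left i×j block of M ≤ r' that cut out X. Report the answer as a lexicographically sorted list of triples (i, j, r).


Propagating the 16 rank bounds to every northwest block:

  0 | 0 | 0 | 0 | 0 | 0 | 0 | 1
  0 | 0 | 1 | 1 | 1 | 1 | 1 | 2
  0 | 0 | 1 | 1 | 1 | 2 | 2 | 3
  1 | 1 | 2 | 2 | 2 | 3 | 3 | 4
  1 | 1 | 2 | 3 | 3 | 4 | 4 | 5
  1 | 1 | 2 | 3 | 4 | 5 | 5 | 6
  1 | 2 | 3 | 4 | 5 | 6 | 6 | 7
  1 | 2 | 3 | 4 | 5 | 6 | 7 | 8

the unique w with this rank table is (8, 3, 6, 1, 4, 5, 2, 7).

Rothe diagram D(w) (15 cells), 4 SE-corners (essential conditions):

[(1, 7, 0), (3, 2, 0), (3, 5, 1), (6, 2, 1)]


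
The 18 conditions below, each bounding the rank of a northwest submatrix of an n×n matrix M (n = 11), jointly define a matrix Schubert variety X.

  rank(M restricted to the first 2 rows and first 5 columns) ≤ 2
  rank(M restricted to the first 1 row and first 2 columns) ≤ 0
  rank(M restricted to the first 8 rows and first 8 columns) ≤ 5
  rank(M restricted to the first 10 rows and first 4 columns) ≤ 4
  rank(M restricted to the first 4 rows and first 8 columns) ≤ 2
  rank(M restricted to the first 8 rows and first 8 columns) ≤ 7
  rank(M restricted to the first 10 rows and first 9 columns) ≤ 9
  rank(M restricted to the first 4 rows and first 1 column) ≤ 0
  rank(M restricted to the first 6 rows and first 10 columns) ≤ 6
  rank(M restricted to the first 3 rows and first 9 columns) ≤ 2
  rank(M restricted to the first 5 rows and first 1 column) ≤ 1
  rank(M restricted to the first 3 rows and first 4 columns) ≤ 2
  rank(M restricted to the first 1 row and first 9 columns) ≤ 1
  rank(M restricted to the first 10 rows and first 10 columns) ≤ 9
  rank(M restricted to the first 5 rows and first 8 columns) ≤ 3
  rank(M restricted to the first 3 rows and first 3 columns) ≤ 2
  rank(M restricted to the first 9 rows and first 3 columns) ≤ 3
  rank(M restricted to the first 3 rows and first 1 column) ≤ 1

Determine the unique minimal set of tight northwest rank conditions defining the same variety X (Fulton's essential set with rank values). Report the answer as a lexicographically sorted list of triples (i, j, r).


Recovering R(i,j) via the rank-extension bound from the 18 conditions:

  0 0 1 1 1 1 1 1 1 1 1
  0 1 2 2 2 2 2 2 2 2 2
  0 1 2 2 2 2 2 2 2 3 3
  0 1 2 2 2 2 2 2 3 4 4
  1 2 3 3 3 3 3 3 4 5 5
  1 2 3 4 4 4 4 4 5 6 6
  1 2 3 4 5 5 5 5 6 7 7
  1 2 3 4 5 5 5 5 6 7 8
  1 2 3 4 5 6 6 6 7 8 9
  1 2 3 4 5 6 7 7 8 9 10
  1 2 3 4 5 6 7 8 9 10 11

reading off 1-entries of Δ²R: w = (3, 2, 10, 9, 1, 4, 5, 11, 6, 7, 8).

D(w) has 19 cells with 5 SE-corners; essential set:

[(1, 2, 0), (3, 9, 2), (4, 1, 0), (4, 8, 2), (8, 8, 5)]


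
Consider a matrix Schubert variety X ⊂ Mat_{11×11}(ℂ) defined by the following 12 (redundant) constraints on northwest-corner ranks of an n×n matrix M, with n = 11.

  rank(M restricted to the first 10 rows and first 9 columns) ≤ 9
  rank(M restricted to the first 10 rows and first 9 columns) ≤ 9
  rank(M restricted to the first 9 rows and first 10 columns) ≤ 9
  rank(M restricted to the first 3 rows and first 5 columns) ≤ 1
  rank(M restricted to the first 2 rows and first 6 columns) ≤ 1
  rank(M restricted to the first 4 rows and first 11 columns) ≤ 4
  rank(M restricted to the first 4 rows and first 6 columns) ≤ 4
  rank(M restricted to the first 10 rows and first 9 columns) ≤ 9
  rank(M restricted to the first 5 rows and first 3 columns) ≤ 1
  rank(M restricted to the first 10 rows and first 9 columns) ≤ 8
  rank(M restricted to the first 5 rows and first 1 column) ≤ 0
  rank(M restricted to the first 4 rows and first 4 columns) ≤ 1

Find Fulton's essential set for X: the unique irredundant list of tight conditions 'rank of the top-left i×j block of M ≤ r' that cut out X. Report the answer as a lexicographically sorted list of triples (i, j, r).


Propagating the 12 rank bounds to every northwest block:

  R[1]: 0 1 1 1 1 1 1 1 1 1 1
  R[2]: 0 1 1 1 1 1 2 2 2 2 2
  R[3]: 0 1 1 1 1 2 3 3 3 3 3
  R[4]: 0 1 1 1 2 3 4 4 4 4 4
  R[5]: 0 1 1 2 3 4 5 5 5 5 5
  R[6]: 1 2 2 3 4 5 6 6 6 6 6
  R[7]: 1 2 3 4 5 6 7 7 7 7 7
  R[8]: 1 2 3 4 5 6 7 8 8 8 8
  R[9]: 1 2 3 4 5 6 7 8 8 9 9
  R[10]: 1 2 3 4 5 6 7 8 8 9 10
  R[11]: 1 2 3 4 5 6 7 8 9 10 11

so w = (2, 7, 6, 5, 4, 1, 3, 8, 10, 11, 9).

|D(w)|=17, |Ess(w)|=6:

[(2, 6, 1), (3, 5, 1), (4, 4, 1), (5, 1, 0), (5, 3, 1), (10, 9, 8)]


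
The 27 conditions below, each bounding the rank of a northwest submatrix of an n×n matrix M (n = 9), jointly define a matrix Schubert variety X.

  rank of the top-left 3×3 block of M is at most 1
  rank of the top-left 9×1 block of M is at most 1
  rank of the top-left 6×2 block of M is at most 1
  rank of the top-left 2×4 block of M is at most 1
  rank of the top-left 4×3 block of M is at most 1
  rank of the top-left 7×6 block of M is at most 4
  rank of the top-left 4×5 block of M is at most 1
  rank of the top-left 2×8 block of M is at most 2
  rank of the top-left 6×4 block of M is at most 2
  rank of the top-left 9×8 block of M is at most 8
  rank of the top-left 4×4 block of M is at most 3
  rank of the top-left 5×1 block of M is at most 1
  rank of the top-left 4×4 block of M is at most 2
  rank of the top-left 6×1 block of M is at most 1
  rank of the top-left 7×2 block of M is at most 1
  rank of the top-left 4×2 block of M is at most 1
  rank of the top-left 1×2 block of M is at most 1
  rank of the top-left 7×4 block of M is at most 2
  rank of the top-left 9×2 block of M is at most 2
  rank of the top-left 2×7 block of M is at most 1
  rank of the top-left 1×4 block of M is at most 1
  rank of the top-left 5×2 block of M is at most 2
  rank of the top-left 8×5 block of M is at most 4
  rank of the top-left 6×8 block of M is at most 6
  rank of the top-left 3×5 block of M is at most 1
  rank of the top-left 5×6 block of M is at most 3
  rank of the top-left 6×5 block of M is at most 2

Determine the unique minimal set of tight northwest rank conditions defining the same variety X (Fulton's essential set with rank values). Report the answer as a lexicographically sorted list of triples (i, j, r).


Reconstructing r_w from the 27 given conditions:

  i=1: 1 | 1 | 1 | 1 | 1 | 1 | 1 | 1 | 1
  i=2: 1 | 1 | 1 | 1 | 1 | 1 | 1 | 2 | 2
  i=3: 1 | 1 | 1 | 1 | 1 | 2 | 2 | 3 | 3
  i=4: 1 | 1 | 1 | 1 | 1 | 2 | 3 | 4 | 4
  i=5: 1 | 1 | 2 | 2 | 2 | 3 | 4 | 5 | 5
  i=6: 1 | 1 | 2 | 2 | 2 | 3 | 4 | 5 | 6
  i=7: 1 | 1 | 2 | 2 | 3 | 4 | 5 | 6 | 7
  i=8: 1 | 2 | 3 | 3 | 4 | 5 | 6 | 7 | 8
  i=9: 1 | 2 | 3 | 4 | 5 | 6 | 7 | 8 | 9

so w = (1, 8, 6, 7, 3, 9, 5, 2, 4).

5 SE-corners of the 20-cell Rothe diagram give Ess(w):

[(2, 7, 1), (4, 5, 1), (6, 5, 2), (7, 2, 1), (7, 4, 2)]


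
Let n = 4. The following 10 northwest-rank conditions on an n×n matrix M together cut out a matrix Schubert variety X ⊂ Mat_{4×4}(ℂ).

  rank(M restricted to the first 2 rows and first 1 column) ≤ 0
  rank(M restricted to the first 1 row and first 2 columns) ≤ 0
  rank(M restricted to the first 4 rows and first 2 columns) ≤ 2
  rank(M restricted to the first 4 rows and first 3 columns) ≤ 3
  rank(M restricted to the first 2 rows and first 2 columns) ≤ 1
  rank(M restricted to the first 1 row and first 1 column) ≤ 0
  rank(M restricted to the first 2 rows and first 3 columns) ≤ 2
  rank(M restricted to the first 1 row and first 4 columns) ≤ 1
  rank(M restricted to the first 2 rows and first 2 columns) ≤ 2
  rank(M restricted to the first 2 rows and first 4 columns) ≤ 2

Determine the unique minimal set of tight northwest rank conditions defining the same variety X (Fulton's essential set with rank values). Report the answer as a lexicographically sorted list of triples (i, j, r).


The tightest implied rank at each (i,j), from the 10 conditions:

  0 | 0 | 1 | 1
  0 | 1 | 2 | 2
  1 | 2 | 3 | 3
  1 | 2 | 3 | 4

giving w = (3, 2, 1, 4) via Δ²R.

D(w) has 3 cells with 2 SE-corners; essential set:

[(1, 2, 0), (2, 1, 0)]


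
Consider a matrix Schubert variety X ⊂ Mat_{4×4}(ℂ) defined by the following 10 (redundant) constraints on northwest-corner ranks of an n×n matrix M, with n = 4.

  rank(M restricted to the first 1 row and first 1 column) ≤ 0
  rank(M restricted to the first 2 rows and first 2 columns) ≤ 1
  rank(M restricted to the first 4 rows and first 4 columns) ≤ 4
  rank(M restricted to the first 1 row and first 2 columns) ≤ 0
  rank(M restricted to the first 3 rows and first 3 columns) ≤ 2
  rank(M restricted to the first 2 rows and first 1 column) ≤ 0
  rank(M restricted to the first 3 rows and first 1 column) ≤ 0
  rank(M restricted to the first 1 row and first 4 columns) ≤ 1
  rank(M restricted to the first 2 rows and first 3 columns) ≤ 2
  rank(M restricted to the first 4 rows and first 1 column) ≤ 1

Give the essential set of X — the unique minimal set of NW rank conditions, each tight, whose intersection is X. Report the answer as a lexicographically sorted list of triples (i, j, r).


Propagating the 10 rank bounds to every northwest block:

  i=1: 0 0 1 1
  i=2: 0 1 2 2
  i=3: 0 1 2 3
  i=4: 1 2 3 4

second differences of R give the permutation w = (3, 2, 4, 1).

ℓ(w)=4; the 2 essential cells (i,j,r):

[(1, 2, 0), (3, 1, 0)]


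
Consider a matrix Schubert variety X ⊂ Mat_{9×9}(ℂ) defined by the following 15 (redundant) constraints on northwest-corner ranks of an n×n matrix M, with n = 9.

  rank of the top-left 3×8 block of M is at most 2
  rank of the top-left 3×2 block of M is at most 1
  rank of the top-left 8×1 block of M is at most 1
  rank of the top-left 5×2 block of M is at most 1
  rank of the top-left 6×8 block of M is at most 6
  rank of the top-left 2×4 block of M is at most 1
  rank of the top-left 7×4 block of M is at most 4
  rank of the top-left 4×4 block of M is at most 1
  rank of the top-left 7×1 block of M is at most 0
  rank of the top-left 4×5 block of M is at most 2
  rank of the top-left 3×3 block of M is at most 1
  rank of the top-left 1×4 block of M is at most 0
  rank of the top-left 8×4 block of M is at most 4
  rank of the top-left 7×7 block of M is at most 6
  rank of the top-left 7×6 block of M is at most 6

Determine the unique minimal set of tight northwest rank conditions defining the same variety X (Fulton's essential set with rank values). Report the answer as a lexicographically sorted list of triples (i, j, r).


The tightest implied rank at each (i,j), from the 15 conditions:

  i=1: 0 | 0 | 0 | 0 | 1 | 1 | 1 | 1 | 1
  i=2: 0 | 1 | 1 | 1 | 2 | 2 | 2 | 2 | 2
  i=3: 0 | 1 | 1 | 1 | 2 | 2 | 2 | 2 | 3
  i=4: 0 | 1 | 1 | 1 | 2 | 3 | 3 | 3 | 4
  i=5: 0 | 1 | 2 | 2 | 3 | 4 | 4 | 4 | 5
  i=6: 0 | 1 | 2 | 3 | 4 | 5 | 5 | 5 | 6
  i=7: 0 | 1 | 2 | 3 | 4 | 5 | 6 | 6 | 7
  i=8: 1 | 2 | 3 | 4 | 5 | 6 | 7 | 7 | 8
  i=9: 1 | 2 | 3 | 4 | 5 | 6 | 7 | 8 | 9

reading off 1-entries of Δ²R: w = (5, 2, 9, 6, 3, 4, 7, 1, 8).

4 SE-corners of the 17-cell Rothe diagram give Ess(w):

[(1, 4, 0), (3, 8, 2), (4, 4, 1), (7, 1, 0)]


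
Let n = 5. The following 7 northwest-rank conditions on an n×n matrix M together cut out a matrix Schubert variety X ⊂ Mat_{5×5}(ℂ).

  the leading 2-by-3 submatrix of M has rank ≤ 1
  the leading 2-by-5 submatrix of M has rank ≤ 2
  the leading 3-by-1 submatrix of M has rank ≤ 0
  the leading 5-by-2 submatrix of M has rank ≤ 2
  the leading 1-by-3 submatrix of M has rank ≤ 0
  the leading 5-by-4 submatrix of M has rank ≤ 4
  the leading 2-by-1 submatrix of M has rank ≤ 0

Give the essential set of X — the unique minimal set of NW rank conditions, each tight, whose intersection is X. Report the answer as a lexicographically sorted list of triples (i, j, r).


The tightest implied rank at each (i,j), from the 7 conditions:

  row 1: 0  0  0  1  1
  row 2: 0  1  1  2  2
  row 3: 0  1  2  3  3
  row 4: 1  2  3  4  4
  row 5: 1  2  3  4  5

reading off 1-entries of Δ²R: w = (4, 2, 3, 1, 5).

Rothe diagram D(w) (5 cells), 2 SE-corners (essential conditions):

[(1, 3, 0), (3, 1, 0)]


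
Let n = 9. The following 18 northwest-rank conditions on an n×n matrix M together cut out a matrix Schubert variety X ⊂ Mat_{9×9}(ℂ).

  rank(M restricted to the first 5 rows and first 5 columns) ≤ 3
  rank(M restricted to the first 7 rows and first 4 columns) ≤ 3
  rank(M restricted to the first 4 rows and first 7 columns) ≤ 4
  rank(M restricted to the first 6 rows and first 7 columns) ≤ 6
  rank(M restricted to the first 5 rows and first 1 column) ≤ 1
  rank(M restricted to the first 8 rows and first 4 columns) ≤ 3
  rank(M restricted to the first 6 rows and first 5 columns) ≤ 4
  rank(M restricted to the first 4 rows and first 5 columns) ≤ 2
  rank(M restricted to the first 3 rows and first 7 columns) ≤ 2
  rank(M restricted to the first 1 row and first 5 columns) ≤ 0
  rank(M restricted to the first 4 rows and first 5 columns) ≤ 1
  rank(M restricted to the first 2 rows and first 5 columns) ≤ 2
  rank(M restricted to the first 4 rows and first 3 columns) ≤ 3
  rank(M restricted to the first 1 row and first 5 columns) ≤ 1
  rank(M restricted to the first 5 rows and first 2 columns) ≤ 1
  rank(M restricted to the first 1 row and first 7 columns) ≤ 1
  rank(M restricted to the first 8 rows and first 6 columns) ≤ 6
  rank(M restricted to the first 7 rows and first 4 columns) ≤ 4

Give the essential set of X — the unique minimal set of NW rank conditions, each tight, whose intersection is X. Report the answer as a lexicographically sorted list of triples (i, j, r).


Rank table r_w(9×9) implied by the 18 constraints:

  0 0 0 0 0 1 1 1 1
  1 1 1 1 1 2 2 2 2
  1 1 1 1 1 2 2 3 3
  1 1 1 1 1 2 3 4 4
  1 1 2 2 2 3 4 5 5
  1 2 3 3 3 4 5 6 6
  1 2 3 3 4 5 6 7 7
  1 2 3 3 4 5 6 7 8
  1 2 3 4 5 6 7 8 9

giving w = (6, 1, 8, 7, 3, 2, 5, 9, 4) via Δ²R.

Fulton essential set (5 of the 17 Rothe cells):

[(1, 5, 0), (3, 7, 2), (4, 5, 1), (5, 2, 1), (8, 4, 3)]


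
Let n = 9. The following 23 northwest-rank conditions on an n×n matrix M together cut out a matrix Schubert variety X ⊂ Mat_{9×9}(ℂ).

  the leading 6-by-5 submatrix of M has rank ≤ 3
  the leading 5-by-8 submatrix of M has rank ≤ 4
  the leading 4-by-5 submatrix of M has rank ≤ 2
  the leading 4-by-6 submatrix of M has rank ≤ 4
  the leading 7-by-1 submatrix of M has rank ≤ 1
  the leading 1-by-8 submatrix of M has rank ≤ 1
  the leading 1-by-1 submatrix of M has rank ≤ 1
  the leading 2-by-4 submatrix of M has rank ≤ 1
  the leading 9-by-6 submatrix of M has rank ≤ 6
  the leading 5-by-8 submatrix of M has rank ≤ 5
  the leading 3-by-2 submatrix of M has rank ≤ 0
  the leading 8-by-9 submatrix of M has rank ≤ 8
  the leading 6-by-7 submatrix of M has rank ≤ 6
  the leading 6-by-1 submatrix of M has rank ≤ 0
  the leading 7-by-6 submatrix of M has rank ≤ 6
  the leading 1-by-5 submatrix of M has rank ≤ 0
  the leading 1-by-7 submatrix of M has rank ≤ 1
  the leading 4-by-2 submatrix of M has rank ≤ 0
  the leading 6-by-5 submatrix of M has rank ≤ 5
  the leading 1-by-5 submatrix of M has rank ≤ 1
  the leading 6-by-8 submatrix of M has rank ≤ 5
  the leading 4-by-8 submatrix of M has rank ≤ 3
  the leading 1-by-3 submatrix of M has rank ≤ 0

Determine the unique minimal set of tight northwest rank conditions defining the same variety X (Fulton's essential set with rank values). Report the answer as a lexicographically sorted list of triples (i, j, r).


The tightest implied rank at each (i,j), from the 23 conditions:

  i=1: 0 0 0 0 0 1 1 1 1
  i=2: 0 0 1 1 1 2 2 2 2
  i=3: 0 0 1 2 2 3 3 3 3
  i=4: 0 0 1 2 2 3 3 3 4
  i=5: 0 1 2 3 3 4 4 4 5
  i=6: 0 1 2 3 3 4 5 5 6
  i=7: 1 2 3 4 4 5 6 6 7
  i=8: 1 2 3 4 5 6 7 7 8
  i=9: 1 2 3 4 5 6 7 8 9

second differences of R give the permutation w = (6, 3, 4, 9, 2, 7, 1, 5, 8).

6 SE-corners of the 17-cell Rothe diagram give Ess(w):

[(1, 5, 0), (4, 2, 0), (4, 5, 2), (4, 8, 3), (6, 1, 0), (6, 5, 3)]


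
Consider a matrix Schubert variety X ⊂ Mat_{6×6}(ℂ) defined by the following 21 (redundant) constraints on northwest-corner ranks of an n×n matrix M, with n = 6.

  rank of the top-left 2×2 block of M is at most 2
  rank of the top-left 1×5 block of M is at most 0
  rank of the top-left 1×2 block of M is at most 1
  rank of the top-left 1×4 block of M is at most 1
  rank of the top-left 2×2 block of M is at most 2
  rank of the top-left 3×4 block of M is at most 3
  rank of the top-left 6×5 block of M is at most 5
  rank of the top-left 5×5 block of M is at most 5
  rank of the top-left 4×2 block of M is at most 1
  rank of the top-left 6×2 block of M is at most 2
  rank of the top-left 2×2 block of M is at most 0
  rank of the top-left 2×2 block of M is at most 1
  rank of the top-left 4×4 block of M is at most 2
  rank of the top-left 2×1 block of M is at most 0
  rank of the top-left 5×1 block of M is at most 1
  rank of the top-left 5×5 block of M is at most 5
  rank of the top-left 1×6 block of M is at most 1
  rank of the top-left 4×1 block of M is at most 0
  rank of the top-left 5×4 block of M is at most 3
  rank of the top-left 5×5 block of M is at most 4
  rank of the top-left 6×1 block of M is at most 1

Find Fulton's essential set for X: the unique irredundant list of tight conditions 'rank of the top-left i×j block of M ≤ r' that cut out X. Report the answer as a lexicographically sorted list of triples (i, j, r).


Recovering R(i,j) via the rank-extension bound from the 21 conditions:

  0 0 0 0 0 1
  0 0 1 1 1 2
  0 1 2 2 2 3
  0 1 2 2 3 4
  1 2 3 3 4 5
  1 2 3 4 5 6

giving w = (6, 3, 2, 5, 1, 4) via Δ²R.

Rothe diagram D(w) (10 cells), 4 SE-corners (essential conditions):

[(1, 5, 0), (2, 2, 0), (4, 1, 0), (4, 4, 2)]


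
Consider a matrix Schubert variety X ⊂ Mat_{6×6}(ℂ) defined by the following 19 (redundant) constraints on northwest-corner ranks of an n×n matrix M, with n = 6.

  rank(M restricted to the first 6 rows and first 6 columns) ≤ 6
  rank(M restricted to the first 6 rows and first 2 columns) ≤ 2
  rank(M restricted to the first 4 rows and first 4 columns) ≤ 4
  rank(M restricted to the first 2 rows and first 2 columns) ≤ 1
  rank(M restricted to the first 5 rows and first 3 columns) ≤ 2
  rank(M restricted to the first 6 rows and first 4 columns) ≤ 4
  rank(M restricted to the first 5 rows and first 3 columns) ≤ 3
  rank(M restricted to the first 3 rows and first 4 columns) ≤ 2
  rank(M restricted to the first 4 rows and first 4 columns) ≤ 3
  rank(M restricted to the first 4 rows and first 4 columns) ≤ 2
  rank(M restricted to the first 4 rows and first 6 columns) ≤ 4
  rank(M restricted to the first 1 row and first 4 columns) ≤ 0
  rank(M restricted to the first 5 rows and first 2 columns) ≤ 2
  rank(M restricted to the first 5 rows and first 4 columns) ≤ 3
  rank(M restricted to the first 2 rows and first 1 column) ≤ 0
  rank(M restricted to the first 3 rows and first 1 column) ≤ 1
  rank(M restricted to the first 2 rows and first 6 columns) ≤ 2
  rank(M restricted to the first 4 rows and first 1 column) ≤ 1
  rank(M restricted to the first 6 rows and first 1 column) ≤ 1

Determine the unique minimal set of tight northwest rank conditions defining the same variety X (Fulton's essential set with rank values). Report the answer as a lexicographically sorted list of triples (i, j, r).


Recovering R(i,j) via the rank-extension bound from the 19 conditions:

  i=1: 0 0 0 0 1 1
  i=2: 0 1 1 1 2 2
  i=3: 1 2 2 2 3 3
  i=4: 1 2 2 2 3 4
  i=5: 1 2 2 3 4 5
  i=6: 1 2 3 4 5 6

so w = (5, 2, 1, 6, 4, 3).

4 SE-corners of the 8-cell Rothe diagram give Ess(w):

[(1, 4, 0), (2, 1, 0), (4, 4, 2), (5, 3, 2)]


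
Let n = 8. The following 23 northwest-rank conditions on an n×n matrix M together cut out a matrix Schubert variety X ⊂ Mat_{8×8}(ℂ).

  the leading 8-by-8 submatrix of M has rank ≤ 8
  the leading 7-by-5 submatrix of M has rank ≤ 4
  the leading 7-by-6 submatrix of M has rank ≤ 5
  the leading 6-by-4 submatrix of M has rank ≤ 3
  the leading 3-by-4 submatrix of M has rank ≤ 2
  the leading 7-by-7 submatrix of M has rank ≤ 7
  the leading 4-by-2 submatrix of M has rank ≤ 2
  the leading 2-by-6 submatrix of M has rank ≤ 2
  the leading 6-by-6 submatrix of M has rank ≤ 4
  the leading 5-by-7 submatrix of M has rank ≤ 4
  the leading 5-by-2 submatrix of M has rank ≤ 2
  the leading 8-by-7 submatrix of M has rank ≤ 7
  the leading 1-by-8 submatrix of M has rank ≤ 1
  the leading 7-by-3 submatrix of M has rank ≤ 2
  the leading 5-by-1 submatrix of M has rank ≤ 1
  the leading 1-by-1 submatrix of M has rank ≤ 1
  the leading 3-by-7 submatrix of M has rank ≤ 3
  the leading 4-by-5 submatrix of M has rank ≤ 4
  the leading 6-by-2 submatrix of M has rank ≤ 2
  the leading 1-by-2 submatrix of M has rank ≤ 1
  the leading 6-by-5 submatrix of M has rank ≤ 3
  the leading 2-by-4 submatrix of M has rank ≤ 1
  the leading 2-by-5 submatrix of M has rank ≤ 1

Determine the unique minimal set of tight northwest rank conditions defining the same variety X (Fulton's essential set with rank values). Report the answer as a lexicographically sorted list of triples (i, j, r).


Reconstructing r_w from the 23 given conditions:

  row 1: 1 1 1 1 1 1 1 1
  row 2: 1 1 1 1 1 2 2 2
  row 3: 1 2 2 2 2 3 3 3
  row 4: 1 2 2 3 3 4 4 4
  row 5: 1 2 2 3 3 4 4 5
  row 6: 1 2 2 3 3 4 5 6
  row 7: 1 2 2 3 4 5 6 7
  row 8: 1 2 3 4 5 6 7 8

giving w = (1, 6, 2, 4, 8, 7, 5, 3) via Δ²R.

Rothe diagram D(w) (11 cells), 4 SE-corners (essential conditions):

[(2, 5, 1), (5, 7, 4), (6, 5, 3), (7, 3, 2)]
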